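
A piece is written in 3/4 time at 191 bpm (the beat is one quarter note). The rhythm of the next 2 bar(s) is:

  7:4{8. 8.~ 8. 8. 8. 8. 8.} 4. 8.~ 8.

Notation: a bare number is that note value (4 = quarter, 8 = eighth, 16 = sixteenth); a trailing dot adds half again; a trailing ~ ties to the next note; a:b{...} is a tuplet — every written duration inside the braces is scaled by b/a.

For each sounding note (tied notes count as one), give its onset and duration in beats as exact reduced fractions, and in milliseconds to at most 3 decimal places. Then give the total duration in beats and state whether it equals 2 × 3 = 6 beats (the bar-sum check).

1) 0.0ms=0b +134.63ms=3/7b
2) 134.63ms=3/7b +269.26ms=6/7b
3) 403.889ms=9/7b +134.63ms=3/7b
4) 538.519ms=12/7b +134.63ms=3/7b
5) 673.149ms=15/7b +134.63ms=3/7b
6) 807.779ms=18/7b +134.63ms=3/7b
7) 942.408ms=3b +471.204ms=3/2b
8) 1413.613ms=9/2b +471.204ms=3/2b
Σ=6b of 6 (191bpm 3/4) — PASS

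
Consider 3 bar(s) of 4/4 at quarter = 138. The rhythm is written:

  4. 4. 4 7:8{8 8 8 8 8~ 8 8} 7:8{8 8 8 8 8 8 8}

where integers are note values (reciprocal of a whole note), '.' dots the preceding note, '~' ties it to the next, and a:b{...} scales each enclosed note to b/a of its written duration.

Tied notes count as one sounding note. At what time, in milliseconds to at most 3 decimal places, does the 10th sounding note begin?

note 10 onset = 8b = 3478.261ms

1. 0.0ms @ 0 + 652.174ms (3/2)
2. 652.174ms @ 3/2 + 652.174ms (3/2)
3. 1304.348ms @ 3 + 434.783ms (1)
4. 1739.13ms @ 4 + 248.447ms (4/7)
5. 1987.578ms @ 32/7 + 248.447ms (4/7)
6. 2236.025ms @ 36/7 + 248.447ms (4/7)
7. 2484.472ms @ 40/7 + 248.447ms (4/7)
8. 2732.919ms @ 44/7 + 496.894ms (8/7)
9. 3229.814ms @ 52/7 + 248.447ms (4/7)
10. 3478.261ms @ 8 + 248.447ms (4/7)
11. 3726.708ms @ 60/7 + 248.447ms (4/7)
12. 3975.155ms @ 64/7 + 248.447ms (4/7)
13. 4223.602ms @ 68/7 + 248.447ms (4/7)
14. 4472.05ms @ 72/7 + 248.447ms (4/7)
15. 4720.497ms @ 76/7 + 248.447ms (4/7)
16. 4968.944ms @ 80/7 + 248.447ms (4/7)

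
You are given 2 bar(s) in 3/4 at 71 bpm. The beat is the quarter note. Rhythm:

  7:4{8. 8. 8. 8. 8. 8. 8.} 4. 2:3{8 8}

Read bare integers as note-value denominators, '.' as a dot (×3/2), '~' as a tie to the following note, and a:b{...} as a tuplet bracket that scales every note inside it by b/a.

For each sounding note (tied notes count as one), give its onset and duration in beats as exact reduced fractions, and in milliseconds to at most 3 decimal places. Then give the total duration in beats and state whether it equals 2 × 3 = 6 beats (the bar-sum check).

1) 0.0ms=0b +362.173ms=3/7b
2) 362.173ms=3/7b +362.173ms=3/7b
3) 724.346ms=6/7b +362.173ms=3/7b
4) 1086.519ms=9/7b +362.173ms=3/7b
5) 1448.692ms=12/7b +362.173ms=3/7b
6) 1810.865ms=15/7b +362.173ms=3/7b
7) 2173.038ms=18/7b +362.173ms=3/7b
8) 2535.211ms=3b +1267.606ms=3/2b
9) 3802.817ms=9/2b +633.803ms=3/4b
10) 4436.62ms=21/4b +633.803ms=3/4b
Σ=6b of 6 (71bpm 3/4) — PASS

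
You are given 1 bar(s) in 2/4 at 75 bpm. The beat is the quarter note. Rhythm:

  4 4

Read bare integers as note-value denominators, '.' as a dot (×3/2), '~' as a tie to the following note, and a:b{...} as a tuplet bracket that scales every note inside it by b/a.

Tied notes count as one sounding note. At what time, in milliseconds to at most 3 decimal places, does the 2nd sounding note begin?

1. 0.0ms @ 0 + 800.0ms (1)
2. 800.0ms @ 1 + 800.0ms (1)

note 2 onset = 1b = 800.0ms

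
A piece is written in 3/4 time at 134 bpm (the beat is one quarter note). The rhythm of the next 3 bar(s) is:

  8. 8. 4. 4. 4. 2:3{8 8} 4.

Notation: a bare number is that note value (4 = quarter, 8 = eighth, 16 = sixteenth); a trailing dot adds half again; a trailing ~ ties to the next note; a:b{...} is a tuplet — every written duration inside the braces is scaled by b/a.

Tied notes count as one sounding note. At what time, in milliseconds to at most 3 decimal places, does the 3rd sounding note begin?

1. 0.0ms @ 0 + 335.821ms (3/4)
2. 335.821ms @ 3/4 + 335.821ms (3/4)
3. 671.642ms @ 3/2 + 671.642ms (3/2)
4. 1343.284ms @ 3 + 671.642ms (3/2)
5. 2014.925ms @ 9/2 + 671.642ms (3/2)
6. 2686.567ms @ 6 + 335.821ms (3/4)
7. 3022.388ms @ 27/4 + 335.821ms (3/4)
8. 3358.209ms @ 15/2 + 671.642ms (3/2)

note 3 onset = 3/2b = 671.642ms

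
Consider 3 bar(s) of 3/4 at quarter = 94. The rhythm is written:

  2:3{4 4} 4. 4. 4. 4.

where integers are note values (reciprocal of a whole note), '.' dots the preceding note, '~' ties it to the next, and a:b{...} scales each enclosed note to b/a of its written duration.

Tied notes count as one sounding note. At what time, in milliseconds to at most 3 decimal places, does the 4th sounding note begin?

note 4 onset = 9/2b = 2872.34ms

1. 0.0ms @ 0 + 957.447ms (3/2)
2. 957.447ms @ 3/2 + 957.447ms (3/2)
3. 1914.894ms @ 3 + 957.447ms (3/2)
4. 2872.34ms @ 9/2 + 957.447ms (3/2)
5. 3829.787ms @ 6 + 957.447ms (3/2)
6. 4787.234ms @ 15/2 + 957.447ms (3/2)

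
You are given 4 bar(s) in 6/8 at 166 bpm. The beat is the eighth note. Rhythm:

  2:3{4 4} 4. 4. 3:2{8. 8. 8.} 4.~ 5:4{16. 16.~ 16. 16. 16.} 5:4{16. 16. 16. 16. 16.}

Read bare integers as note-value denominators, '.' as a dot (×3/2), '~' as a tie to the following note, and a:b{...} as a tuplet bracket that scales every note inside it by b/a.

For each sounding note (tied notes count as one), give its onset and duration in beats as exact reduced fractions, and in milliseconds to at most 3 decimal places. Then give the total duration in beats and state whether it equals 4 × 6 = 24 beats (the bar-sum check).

1) 0.0ms=0b +1084.337ms=3b
2) 1084.337ms=3b +1084.337ms=3b
3) 2168.675ms=6b +1084.337ms=3b
4) 3253.012ms=9b +1084.337ms=3b
5) 4337.349ms=12b +361.446ms=1b
6) 4698.795ms=13b +361.446ms=1b
7) 5060.241ms=14b +361.446ms=1b
8) 5421.687ms=15b +1301.205ms=18/5b
9) 6722.892ms=93/5b +433.735ms=6/5b
10) 7156.627ms=99/5b +216.867ms=3/5b
11) 7373.494ms=102/5b +216.867ms=3/5b
12) 7590.361ms=21b +216.867ms=3/5b
13) 7807.229ms=108/5b +216.867ms=3/5b
14) 8024.096ms=111/5b +216.867ms=3/5b
15) 8240.964ms=114/5b +216.867ms=3/5b
16) 8457.831ms=117/5b +216.867ms=3/5b
Σ=24b of 24 (166bpm 6/8) — PASS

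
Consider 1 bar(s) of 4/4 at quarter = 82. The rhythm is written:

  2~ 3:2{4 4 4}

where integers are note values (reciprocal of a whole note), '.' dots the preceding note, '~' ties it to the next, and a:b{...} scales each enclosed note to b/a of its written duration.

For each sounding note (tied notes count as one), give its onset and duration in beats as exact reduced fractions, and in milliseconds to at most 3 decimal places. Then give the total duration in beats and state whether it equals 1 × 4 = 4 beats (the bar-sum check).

1) 0.0ms=0b +1951.22ms=8/3b
2) 1951.22ms=8/3b +487.805ms=2/3b
3) 2439.024ms=10/3b +487.805ms=2/3b
Σ=4b of 4 (82bpm 4/4) — PASS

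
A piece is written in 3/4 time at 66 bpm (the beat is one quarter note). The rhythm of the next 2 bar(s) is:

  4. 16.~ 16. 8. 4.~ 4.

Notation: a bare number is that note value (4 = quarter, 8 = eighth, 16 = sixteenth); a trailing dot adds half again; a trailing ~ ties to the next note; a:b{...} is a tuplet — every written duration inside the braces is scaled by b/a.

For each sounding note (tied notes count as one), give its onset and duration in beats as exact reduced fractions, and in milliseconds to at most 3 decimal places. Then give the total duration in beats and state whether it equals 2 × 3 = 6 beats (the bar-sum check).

1) 0.0ms=0b +1363.636ms=3/2b
2) 1363.636ms=3/2b +681.818ms=3/4b
3) 2045.455ms=9/4b +681.818ms=3/4b
4) 2727.273ms=3b +2727.273ms=3b
Σ=6b of 6 (66bpm 3/4) — PASS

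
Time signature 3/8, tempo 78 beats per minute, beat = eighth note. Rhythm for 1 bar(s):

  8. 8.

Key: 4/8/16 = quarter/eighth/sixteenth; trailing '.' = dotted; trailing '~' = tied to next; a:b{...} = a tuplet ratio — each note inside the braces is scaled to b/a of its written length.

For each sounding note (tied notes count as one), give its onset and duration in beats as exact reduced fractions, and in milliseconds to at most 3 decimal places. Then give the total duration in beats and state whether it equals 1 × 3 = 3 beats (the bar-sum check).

1) 0.0ms=0b +1153.846ms=3/2b
2) 1153.846ms=3/2b +1153.846ms=3/2b
Σ=3b of 3 (78bpm 3/8) — PASS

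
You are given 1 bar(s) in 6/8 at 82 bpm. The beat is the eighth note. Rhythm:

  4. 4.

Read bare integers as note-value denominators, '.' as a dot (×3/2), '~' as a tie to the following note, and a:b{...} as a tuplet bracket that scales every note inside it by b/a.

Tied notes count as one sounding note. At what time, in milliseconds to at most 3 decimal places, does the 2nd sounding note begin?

1. 0.0ms @ 0 + 2195.122ms (3)
2. 2195.122ms @ 3 + 2195.122ms (3)

note 2 onset = 3b = 2195.122ms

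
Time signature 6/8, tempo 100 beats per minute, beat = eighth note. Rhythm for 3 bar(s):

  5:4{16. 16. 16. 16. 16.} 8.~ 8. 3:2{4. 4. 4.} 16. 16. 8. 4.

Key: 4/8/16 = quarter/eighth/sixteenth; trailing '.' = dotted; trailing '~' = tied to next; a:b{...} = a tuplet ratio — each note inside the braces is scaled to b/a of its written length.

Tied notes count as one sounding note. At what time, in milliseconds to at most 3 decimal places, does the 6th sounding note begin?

note 6 onset = 3b = 1800.0ms

1. 0.0ms @ 0 + 360.0ms (3/5)
2. 360.0ms @ 3/5 + 360.0ms (3/5)
3. 720.0ms @ 6/5 + 360.0ms (3/5)
4. 1080.0ms @ 9/5 + 360.0ms (3/5)
5. 1440.0ms @ 12/5 + 360.0ms (3/5)
6. 1800.0ms @ 3 + 1800.0ms (3)
7. 3600.0ms @ 6 + 1200.0ms (2)
8. 4800.0ms @ 8 + 1200.0ms (2)
9. 6000.0ms @ 10 + 1200.0ms (2)
10. 7200.0ms @ 12 + 450.0ms (3/4)
11. 7650.0ms @ 51/4 + 450.0ms (3/4)
12. 8100.0ms @ 27/2 + 900.0ms (3/2)
13. 9000.0ms @ 15 + 1800.0ms (3)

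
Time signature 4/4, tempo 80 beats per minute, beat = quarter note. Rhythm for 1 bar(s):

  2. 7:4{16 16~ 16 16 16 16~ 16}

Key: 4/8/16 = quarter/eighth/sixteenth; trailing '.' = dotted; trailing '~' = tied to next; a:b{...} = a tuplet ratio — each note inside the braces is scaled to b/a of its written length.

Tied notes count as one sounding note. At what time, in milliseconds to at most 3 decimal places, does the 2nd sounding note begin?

1. 0.0ms @ 0 + 2250.0ms (3)
2. 2250.0ms @ 3 + 107.143ms (1/7)
3. 2357.143ms @ 22/7 + 214.286ms (2/7)
4. 2571.429ms @ 24/7 + 107.143ms (1/7)
5. 2678.571ms @ 25/7 + 107.143ms (1/7)
6. 2785.714ms @ 26/7 + 214.286ms (2/7)

note 2 onset = 3b = 2250.0ms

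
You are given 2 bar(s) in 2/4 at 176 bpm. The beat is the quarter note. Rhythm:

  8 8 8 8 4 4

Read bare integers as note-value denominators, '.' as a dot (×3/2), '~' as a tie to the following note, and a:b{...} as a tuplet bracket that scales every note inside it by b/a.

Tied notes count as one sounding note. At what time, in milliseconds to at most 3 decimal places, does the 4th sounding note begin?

1. 0.0ms @ 0 + 170.455ms (1/2)
2. 170.455ms @ 1/2 + 170.455ms (1/2)
3. 340.909ms @ 1 + 170.455ms (1/2)
4. 511.364ms @ 3/2 + 170.455ms (1/2)
5. 681.818ms @ 2 + 340.909ms (1)
6. 1022.727ms @ 3 + 340.909ms (1)

note 4 onset = 3/2b = 511.364ms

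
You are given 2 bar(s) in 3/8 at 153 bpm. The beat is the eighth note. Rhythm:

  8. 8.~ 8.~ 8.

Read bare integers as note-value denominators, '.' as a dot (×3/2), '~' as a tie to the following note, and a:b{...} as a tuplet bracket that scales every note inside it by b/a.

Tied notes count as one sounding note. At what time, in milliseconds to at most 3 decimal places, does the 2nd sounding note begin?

note 2 onset = 3/2b = 588.235ms

1. 0.0ms @ 0 + 588.235ms (3/2)
2. 588.235ms @ 3/2 + 1764.706ms (9/2)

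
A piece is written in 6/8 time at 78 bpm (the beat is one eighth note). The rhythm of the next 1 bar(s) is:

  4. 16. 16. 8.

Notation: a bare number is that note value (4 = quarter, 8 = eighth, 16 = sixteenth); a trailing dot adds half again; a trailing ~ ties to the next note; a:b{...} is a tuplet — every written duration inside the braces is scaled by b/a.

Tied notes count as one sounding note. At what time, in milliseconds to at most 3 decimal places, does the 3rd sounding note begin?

1. 0.0ms @ 0 + 2307.692ms (3)
2. 2307.692ms @ 3 + 576.923ms (3/4)
3. 2884.615ms @ 15/4 + 576.923ms (3/4)
4. 3461.538ms @ 9/2 + 1153.846ms (3/2)

note 3 onset = 15/4b = 2884.615ms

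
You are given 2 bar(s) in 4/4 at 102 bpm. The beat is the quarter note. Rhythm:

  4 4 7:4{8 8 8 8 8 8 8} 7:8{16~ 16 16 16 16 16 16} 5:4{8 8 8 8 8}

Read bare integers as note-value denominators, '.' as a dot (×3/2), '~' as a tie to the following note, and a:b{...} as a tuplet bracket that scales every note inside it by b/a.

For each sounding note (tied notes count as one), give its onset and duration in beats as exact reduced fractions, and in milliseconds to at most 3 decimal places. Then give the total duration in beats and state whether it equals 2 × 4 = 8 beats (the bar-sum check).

1) 0.0ms=0b +588.235ms=1b
2) 588.235ms=1b +588.235ms=1b
3) 1176.471ms=2b +168.067ms=2/7b
4) 1344.538ms=16/7b +168.067ms=2/7b
5) 1512.605ms=18/7b +168.067ms=2/7b
6) 1680.672ms=20/7b +168.067ms=2/7b
7) 1848.739ms=22/7b +168.067ms=2/7b
8) 2016.807ms=24/7b +168.067ms=2/7b
9) 2184.874ms=26/7b +168.067ms=2/7b
10) 2352.941ms=4b +336.134ms=4/7b
11) 2689.076ms=32/7b +168.067ms=2/7b
12) 2857.143ms=34/7b +168.067ms=2/7b
13) 3025.21ms=36/7b +168.067ms=2/7b
14) 3193.277ms=38/7b +168.067ms=2/7b
15) 3361.345ms=40/7b +168.067ms=2/7b
16) 3529.412ms=6b +235.294ms=2/5b
17) 3764.706ms=32/5b +235.294ms=2/5b
18) 4000.0ms=34/5b +235.294ms=2/5b
19) 4235.294ms=36/5b +235.294ms=2/5b
20) 4470.588ms=38/5b +235.294ms=2/5b
Σ=8b of 8 (102bpm 4/4) — PASS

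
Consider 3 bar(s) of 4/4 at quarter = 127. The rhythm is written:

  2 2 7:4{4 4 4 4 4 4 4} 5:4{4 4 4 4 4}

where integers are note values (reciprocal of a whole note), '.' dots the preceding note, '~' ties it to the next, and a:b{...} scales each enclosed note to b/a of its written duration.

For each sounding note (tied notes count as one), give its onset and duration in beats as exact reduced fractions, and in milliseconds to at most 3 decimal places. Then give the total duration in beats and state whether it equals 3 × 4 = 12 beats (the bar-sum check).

1) 0.0ms=0b +944.882ms=2b
2) 944.882ms=2b +944.882ms=2b
3) 1889.764ms=4b +269.966ms=4/7b
4) 2159.73ms=32/7b +269.966ms=4/7b
5) 2429.696ms=36/7b +269.966ms=4/7b
6) 2699.663ms=40/7b +269.966ms=4/7b
7) 2969.629ms=44/7b +269.966ms=4/7b
8) 3239.595ms=48/7b +269.966ms=4/7b
9) 3509.561ms=52/7b +269.966ms=4/7b
10) 3779.528ms=8b +377.953ms=4/5b
11) 4157.48ms=44/5b +377.953ms=4/5b
12) 4535.433ms=48/5b +377.953ms=4/5b
13) 4913.386ms=52/5b +377.953ms=4/5b
14) 5291.339ms=56/5b +377.953ms=4/5b
Σ=12b of 12 (127bpm 4/4) — PASS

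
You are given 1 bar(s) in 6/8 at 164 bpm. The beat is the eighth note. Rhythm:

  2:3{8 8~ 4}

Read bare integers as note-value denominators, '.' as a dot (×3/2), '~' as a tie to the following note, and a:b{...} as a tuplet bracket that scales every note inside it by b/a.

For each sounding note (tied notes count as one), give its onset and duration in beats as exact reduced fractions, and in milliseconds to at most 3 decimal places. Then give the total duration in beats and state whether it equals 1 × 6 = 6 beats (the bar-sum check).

1) 0.0ms=0b +548.78ms=3/2b
2) 548.78ms=3/2b +1646.341ms=9/2b
Σ=6b of 6 (164bpm 6/8) — PASS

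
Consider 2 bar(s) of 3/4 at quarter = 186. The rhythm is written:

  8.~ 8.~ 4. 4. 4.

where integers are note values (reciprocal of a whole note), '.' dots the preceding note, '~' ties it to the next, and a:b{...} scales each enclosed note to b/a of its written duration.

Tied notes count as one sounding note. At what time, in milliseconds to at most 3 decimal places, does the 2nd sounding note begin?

1. 0.0ms @ 0 + 967.742ms (3)
2. 967.742ms @ 3 + 483.871ms (3/2)
3. 1451.613ms @ 9/2 + 483.871ms (3/2)

note 2 onset = 3b = 967.742ms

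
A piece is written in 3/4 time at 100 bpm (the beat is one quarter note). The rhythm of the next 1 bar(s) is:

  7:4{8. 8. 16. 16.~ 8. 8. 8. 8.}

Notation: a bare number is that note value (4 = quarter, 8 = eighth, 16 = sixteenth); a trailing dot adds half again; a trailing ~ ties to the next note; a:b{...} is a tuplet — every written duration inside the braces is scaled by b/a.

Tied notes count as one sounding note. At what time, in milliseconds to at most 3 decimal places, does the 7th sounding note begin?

1. 0.0ms @ 0 + 257.143ms (3/7)
2. 257.143ms @ 3/7 + 257.143ms (3/7)
3. 514.286ms @ 6/7 + 128.571ms (3/14)
4. 642.857ms @ 15/14 + 385.714ms (9/14)
5. 1028.571ms @ 12/7 + 257.143ms (3/7)
6. 1285.714ms @ 15/7 + 257.143ms (3/7)
7. 1542.857ms @ 18/7 + 257.143ms (3/7)

note 7 onset = 18/7b = 1542.857ms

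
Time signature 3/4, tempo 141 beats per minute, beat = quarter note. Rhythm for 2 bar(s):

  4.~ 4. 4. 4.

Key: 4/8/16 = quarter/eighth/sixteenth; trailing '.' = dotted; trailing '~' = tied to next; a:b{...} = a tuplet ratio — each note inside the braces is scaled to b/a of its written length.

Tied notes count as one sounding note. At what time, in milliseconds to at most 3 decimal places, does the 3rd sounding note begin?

1. 0.0ms @ 0 + 1276.596ms (3)
2. 1276.596ms @ 3 + 638.298ms (3/2)
3. 1914.894ms @ 9/2 + 638.298ms (3/2)

note 3 onset = 9/2b = 1914.894ms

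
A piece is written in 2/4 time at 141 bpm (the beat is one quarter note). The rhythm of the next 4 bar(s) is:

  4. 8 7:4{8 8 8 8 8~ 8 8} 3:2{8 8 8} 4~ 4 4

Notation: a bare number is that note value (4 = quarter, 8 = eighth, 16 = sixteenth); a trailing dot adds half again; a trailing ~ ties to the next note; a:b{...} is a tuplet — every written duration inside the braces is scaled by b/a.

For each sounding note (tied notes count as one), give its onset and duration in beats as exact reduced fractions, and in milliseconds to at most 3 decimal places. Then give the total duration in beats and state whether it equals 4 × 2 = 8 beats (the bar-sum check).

1) 0.0ms=0b +638.298ms=3/2b
2) 638.298ms=3/2b +212.766ms=1/2b
3) 851.064ms=2b +121.581ms=2/7b
4) 972.644ms=16/7b +121.581ms=2/7b
5) 1094.225ms=18/7b +121.581ms=2/7b
6) 1215.805ms=20/7b +121.581ms=2/7b
7) 1337.386ms=22/7b +243.161ms=4/7b
8) 1580.547ms=26/7b +121.581ms=2/7b
9) 1702.128ms=4b +141.844ms=1/3b
10) 1843.972ms=13/3b +141.844ms=1/3b
11) 1985.816ms=14/3b +141.844ms=1/3b
12) 2127.66ms=5b +851.064ms=2b
13) 2978.723ms=7b +425.532ms=1b
Σ=8b of 8 (141bpm 2/4) — PASS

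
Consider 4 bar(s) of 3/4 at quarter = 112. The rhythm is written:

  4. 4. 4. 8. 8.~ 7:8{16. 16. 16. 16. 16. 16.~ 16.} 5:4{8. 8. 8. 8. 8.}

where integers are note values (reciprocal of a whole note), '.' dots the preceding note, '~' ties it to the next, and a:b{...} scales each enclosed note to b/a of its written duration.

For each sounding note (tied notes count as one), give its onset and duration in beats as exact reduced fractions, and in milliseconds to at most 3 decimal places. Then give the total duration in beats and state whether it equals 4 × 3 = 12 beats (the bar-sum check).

1) 0.0ms=0b +803.571ms=3/2b
2) 803.571ms=3/2b +803.571ms=3/2b
3) 1607.143ms=3b +803.571ms=3/2b
4) 2410.714ms=9/2b +401.786ms=3/4b
5) 2812.5ms=21/4b +631.378ms=33/28b
6) 3443.878ms=45/7b +229.592ms=3/7b
7) 3673.469ms=48/7b +229.592ms=3/7b
8) 3903.061ms=51/7b +229.592ms=3/7b
9) 4132.653ms=54/7b +229.592ms=3/7b
10) 4362.245ms=57/7b +459.184ms=6/7b
11) 4821.429ms=9b +321.429ms=3/5b
12) 5142.857ms=48/5b +321.429ms=3/5b
13) 5464.286ms=51/5b +321.429ms=3/5b
14) 5785.714ms=54/5b +321.429ms=3/5b
15) 6107.143ms=57/5b +321.429ms=3/5b
Σ=12b of 12 (112bpm 3/4) — PASS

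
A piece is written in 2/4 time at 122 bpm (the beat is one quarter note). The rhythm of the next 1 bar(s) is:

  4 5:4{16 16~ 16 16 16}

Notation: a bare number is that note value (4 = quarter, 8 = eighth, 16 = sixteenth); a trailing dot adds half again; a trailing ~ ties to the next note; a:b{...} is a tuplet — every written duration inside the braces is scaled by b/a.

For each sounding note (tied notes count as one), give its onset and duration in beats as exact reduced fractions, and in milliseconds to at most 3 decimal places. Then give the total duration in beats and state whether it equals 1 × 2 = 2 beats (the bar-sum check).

1) 0.0ms=0b +491.803ms=1b
2) 491.803ms=1b +98.361ms=1/5b
3) 590.164ms=6/5b +196.721ms=2/5b
4) 786.885ms=8/5b +98.361ms=1/5b
5) 885.246ms=9/5b +98.361ms=1/5b
Σ=2b of 2 (122bpm 2/4) — PASS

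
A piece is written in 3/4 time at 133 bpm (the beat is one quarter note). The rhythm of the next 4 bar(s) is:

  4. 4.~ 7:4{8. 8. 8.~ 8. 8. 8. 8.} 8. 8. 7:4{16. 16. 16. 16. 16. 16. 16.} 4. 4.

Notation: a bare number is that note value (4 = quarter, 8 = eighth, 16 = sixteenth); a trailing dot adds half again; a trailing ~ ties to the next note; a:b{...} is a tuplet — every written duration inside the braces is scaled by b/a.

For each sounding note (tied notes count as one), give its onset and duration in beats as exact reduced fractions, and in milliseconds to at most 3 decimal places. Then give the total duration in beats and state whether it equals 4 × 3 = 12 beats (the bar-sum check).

1) 0.0ms=0b +676.692ms=3/2b
2) 676.692ms=3/2b +870.032ms=27/14b
3) 1546.724ms=24/7b +193.34ms=3/7b
4) 1740.064ms=27/7b +386.681ms=6/7b
5) 2126.745ms=33/7b +193.34ms=3/7b
6) 2320.086ms=36/7b +193.34ms=3/7b
7) 2513.426ms=39/7b +193.34ms=3/7b
8) 2706.767ms=6b +338.346ms=3/4b
9) 3045.113ms=27/4b +338.346ms=3/4b
10) 3383.459ms=15/2b +96.67ms=3/14b
11) 3480.129ms=54/7b +96.67ms=3/14b
12) 3576.799ms=111/14b +96.67ms=3/14b
13) 3673.469ms=57/7b +96.67ms=3/14b
14) 3770.14ms=117/14b +96.67ms=3/14b
15) 3866.81ms=60/7b +96.67ms=3/14b
16) 3963.48ms=123/14b +96.67ms=3/14b
17) 4060.15ms=9b +676.692ms=3/2b
18) 4736.842ms=21/2b +676.692ms=3/2b
Σ=12b of 12 (133bpm 3/4) — PASS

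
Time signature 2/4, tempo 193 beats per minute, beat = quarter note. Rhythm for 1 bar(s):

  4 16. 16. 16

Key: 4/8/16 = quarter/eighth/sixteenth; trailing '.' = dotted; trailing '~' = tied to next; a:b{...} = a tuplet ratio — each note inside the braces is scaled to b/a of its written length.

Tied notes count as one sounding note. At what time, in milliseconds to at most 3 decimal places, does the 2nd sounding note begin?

note 2 onset = 1b = 310.881ms

1. 0.0ms @ 0 + 310.881ms (1)
2. 310.881ms @ 1 + 116.58ms (3/8)
3. 427.461ms @ 11/8 + 116.58ms (3/8)
4. 544.041ms @ 7/4 + 77.72ms (1/4)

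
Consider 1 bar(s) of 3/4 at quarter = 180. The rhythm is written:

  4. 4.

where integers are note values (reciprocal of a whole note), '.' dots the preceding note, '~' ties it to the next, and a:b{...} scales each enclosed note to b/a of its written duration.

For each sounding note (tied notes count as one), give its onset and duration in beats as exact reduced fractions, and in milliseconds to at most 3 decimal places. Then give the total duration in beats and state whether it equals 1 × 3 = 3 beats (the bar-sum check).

1) 0.0ms=0b +500.0ms=3/2b
2) 500.0ms=3/2b +500.0ms=3/2b
Σ=3b of 3 (180bpm 3/4) — PASS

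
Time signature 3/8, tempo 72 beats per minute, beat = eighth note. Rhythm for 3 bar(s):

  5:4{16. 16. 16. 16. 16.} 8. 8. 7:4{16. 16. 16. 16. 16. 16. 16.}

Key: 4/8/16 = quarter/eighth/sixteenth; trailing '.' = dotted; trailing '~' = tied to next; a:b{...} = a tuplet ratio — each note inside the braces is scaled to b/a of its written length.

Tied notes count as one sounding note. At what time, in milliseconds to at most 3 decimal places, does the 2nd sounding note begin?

1. 0.0ms @ 0 + 500.0ms (3/5)
2. 500.0ms @ 3/5 + 500.0ms (3/5)
3. 1000.0ms @ 6/5 + 500.0ms (3/5)
4. 1500.0ms @ 9/5 + 500.0ms (3/5)
5. 2000.0ms @ 12/5 + 500.0ms (3/5)
6. 2500.0ms @ 3 + 1250.0ms (3/2)
7. 3750.0ms @ 9/2 + 1250.0ms (3/2)
8. 5000.0ms @ 6 + 357.143ms (3/7)
9. 5357.143ms @ 45/7 + 357.143ms (3/7)
10. 5714.286ms @ 48/7 + 357.143ms (3/7)
11. 6071.429ms @ 51/7 + 357.143ms (3/7)
12. 6428.571ms @ 54/7 + 357.143ms (3/7)
13. 6785.714ms @ 57/7 + 357.143ms (3/7)
14. 7142.857ms @ 60/7 + 357.143ms (3/7)

note 2 onset = 3/5b = 500.0ms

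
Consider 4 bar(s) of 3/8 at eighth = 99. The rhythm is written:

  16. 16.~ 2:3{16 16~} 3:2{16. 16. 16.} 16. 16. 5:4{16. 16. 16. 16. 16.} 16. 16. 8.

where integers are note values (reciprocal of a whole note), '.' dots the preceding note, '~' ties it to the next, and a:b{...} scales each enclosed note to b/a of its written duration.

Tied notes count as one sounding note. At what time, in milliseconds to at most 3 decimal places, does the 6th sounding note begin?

1. 0.0ms @ 0 + 454.545ms (3/4)
2. 454.545ms @ 3/4 + 909.091ms (3/2)
3. 1363.636ms @ 9/4 + 757.576ms (5/4)
4. 2121.212ms @ 7/2 + 303.03ms (1/2)
5. 2424.242ms @ 4 + 303.03ms (1/2)
6. 2727.273ms @ 9/2 + 454.545ms (3/4)
7. 3181.818ms @ 21/4 + 454.545ms (3/4)
8. 3636.364ms @ 6 + 363.636ms (3/5)
9. 4000.0ms @ 33/5 + 363.636ms (3/5)
10. 4363.636ms @ 36/5 + 363.636ms (3/5)
11. 4727.273ms @ 39/5 + 363.636ms (3/5)
12. 5090.909ms @ 42/5 + 363.636ms (3/5)
13. 5454.545ms @ 9 + 454.545ms (3/4)
14. 5909.091ms @ 39/4 + 454.545ms (3/4)
15. 6363.636ms @ 21/2 + 909.091ms (3/2)

note 6 onset = 9/2b = 2727.273ms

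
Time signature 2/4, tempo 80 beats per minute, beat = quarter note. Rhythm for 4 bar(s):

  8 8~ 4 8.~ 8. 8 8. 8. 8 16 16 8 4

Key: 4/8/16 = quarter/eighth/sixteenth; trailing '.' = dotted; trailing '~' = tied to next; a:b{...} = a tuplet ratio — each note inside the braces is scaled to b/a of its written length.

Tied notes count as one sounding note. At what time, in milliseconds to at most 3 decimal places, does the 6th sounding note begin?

note 6 onset = 19/4b = 3562.5ms

1. 0.0ms @ 0 + 375.0ms (1/2)
2. 375.0ms @ 1/2 + 1125.0ms (3/2)
3. 1500.0ms @ 2 + 1125.0ms (3/2)
4. 2625.0ms @ 7/2 + 375.0ms (1/2)
5. 3000.0ms @ 4 + 562.5ms (3/4)
6. 3562.5ms @ 19/4 + 562.5ms (3/4)
7. 4125.0ms @ 11/2 + 375.0ms (1/2)
8. 4500.0ms @ 6 + 187.5ms (1/4)
9. 4687.5ms @ 25/4 + 187.5ms (1/4)
10. 4875.0ms @ 13/2 + 375.0ms (1/2)
11. 5250.0ms @ 7 + 750.0ms (1)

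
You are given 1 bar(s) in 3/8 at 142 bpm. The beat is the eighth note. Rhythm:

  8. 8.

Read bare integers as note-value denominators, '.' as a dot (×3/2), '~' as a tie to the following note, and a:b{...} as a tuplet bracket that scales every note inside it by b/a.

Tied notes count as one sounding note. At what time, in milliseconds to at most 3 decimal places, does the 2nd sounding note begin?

1. 0.0ms @ 0 + 633.803ms (3/2)
2. 633.803ms @ 3/2 + 633.803ms (3/2)

note 2 onset = 3/2b = 633.803ms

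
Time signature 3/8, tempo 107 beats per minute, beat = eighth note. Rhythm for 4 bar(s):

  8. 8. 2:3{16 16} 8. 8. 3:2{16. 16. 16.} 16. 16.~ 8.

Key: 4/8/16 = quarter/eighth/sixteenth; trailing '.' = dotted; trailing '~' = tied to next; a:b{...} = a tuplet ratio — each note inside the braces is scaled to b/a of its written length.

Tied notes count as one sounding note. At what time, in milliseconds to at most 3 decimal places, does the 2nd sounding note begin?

1. 0.0ms @ 0 + 841.121ms (3/2)
2. 841.121ms @ 3/2 + 841.121ms (3/2)
3. 1682.243ms @ 3 + 420.561ms (3/4)
4. 2102.804ms @ 15/4 + 420.561ms (3/4)
5. 2523.364ms @ 9/2 + 841.121ms (3/2)
6. 3364.486ms @ 6 + 841.121ms (3/2)
7. 4205.607ms @ 15/2 + 280.374ms (1/2)
8. 4485.981ms @ 8 + 280.374ms (1/2)
9. 4766.355ms @ 17/2 + 280.374ms (1/2)
10. 5046.729ms @ 9 + 420.561ms (3/4)
11. 5467.29ms @ 39/4 + 1261.682ms (9/4)

note 2 onset = 3/2b = 841.121ms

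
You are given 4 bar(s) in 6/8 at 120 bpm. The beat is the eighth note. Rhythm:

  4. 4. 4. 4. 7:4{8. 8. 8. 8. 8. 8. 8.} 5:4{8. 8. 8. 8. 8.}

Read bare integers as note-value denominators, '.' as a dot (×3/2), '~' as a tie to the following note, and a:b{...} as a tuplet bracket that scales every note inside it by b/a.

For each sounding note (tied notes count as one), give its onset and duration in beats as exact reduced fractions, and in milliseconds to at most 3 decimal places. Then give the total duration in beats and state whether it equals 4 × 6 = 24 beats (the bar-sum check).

1) 0.0ms=0b +1500.0ms=3b
2) 1500.0ms=3b +1500.0ms=3b
3) 3000.0ms=6b +1500.0ms=3b
4) 4500.0ms=9b +1500.0ms=3b
5) 6000.0ms=12b +428.571ms=6/7b
6) 6428.571ms=90/7b +428.571ms=6/7b
7) 6857.143ms=96/7b +428.571ms=6/7b
8) 7285.714ms=102/7b +428.571ms=6/7b
9) 7714.286ms=108/7b +428.571ms=6/7b
10) 8142.857ms=114/7b +428.571ms=6/7b
11) 8571.429ms=120/7b +428.571ms=6/7b
12) 9000.0ms=18b +600.0ms=6/5b
13) 9600.0ms=96/5b +600.0ms=6/5b
14) 10200.0ms=102/5b +600.0ms=6/5b
15) 10800.0ms=108/5b +600.0ms=6/5b
16) 11400.0ms=114/5b +600.0ms=6/5b
Σ=24b of 24 (120bpm 6/8) — PASS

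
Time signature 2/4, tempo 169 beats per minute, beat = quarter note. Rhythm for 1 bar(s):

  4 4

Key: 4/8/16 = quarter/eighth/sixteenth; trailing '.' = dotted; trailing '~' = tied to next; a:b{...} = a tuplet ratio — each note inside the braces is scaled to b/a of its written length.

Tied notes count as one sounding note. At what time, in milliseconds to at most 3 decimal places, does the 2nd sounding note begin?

note 2 onset = 1b = 355.03ms

1. 0.0ms @ 0 + 355.03ms (1)
2. 355.03ms @ 1 + 355.03ms (1)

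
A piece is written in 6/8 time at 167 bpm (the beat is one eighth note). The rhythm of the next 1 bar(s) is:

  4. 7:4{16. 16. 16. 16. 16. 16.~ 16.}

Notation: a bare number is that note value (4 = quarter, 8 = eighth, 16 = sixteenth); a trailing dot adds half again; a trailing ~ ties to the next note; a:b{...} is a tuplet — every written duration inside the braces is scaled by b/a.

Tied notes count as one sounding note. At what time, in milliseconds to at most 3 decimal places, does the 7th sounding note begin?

note 7 onset = 36/7b = 1847.733ms

1. 0.0ms @ 0 + 1077.844ms (3)
2. 1077.844ms @ 3 + 153.978ms (3/7)
3. 1231.822ms @ 24/7 + 153.978ms (3/7)
4. 1385.8ms @ 27/7 + 153.978ms (3/7)
5. 1539.778ms @ 30/7 + 153.978ms (3/7)
6. 1693.755ms @ 33/7 + 153.978ms (3/7)
7. 1847.733ms @ 36/7 + 307.956ms (6/7)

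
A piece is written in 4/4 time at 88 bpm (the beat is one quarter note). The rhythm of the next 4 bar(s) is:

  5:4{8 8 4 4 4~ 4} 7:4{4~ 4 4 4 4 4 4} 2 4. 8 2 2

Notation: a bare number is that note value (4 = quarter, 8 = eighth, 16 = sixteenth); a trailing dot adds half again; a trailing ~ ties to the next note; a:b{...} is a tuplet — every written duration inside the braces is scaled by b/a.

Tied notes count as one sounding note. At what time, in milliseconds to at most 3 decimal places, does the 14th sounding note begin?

1. 0.0ms @ 0 + 272.727ms (2/5)
2. 272.727ms @ 2/5 + 272.727ms (2/5)
3. 545.455ms @ 4/5 + 545.455ms (4/5)
4. 1090.909ms @ 8/5 + 545.455ms (4/5)
5. 1636.364ms @ 12/5 + 1090.909ms (8/5)
6. 2727.273ms @ 4 + 779.221ms (8/7)
7. 3506.494ms @ 36/7 + 389.61ms (4/7)
8. 3896.104ms @ 40/7 + 389.61ms (4/7)
9. 4285.714ms @ 44/7 + 389.61ms (4/7)
10. 4675.325ms @ 48/7 + 389.61ms (4/7)
11. 5064.935ms @ 52/7 + 389.61ms (4/7)
12. 5454.545ms @ 8 + 1363.636ms (2)
13. 6818.182ms @ 10 + 1022.727ms (3/2)
14. 7840.909ms @ 23/2 + 340.909ms (1/2)
15. 8181.818ms @ 12 + 1363.636ms (2)
16. 9545.455ms @ 14 + 1363.636ms (2)

note 14 onset = 23/2b = 7840.909ms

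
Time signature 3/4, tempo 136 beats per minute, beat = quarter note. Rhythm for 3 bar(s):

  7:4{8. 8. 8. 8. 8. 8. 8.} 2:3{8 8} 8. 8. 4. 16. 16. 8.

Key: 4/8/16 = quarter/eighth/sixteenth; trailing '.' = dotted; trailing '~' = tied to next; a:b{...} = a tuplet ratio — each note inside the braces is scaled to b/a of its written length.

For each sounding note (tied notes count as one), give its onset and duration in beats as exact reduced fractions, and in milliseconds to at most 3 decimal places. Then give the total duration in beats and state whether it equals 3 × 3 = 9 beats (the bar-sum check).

1) 0.0ms=0b +189.076ms=3/7b
2) 189.076ms=3/7b +189.076ms=3/7b
3) 378.151ms=6/7b +189.076ms=3/7b
4) 567.227ms=9/7b +189.076ms=3/7b
5) 756.303ms=12/7b +189.076ms=3/7b
6) 945.378ms=15/7b +189.076ms=3/7b
7) 1134.454ms=18/7b +189.076ms=3/7b
8) 1323.529ms=3b +330.882ms=3/4b
9) 1654.412ms=15/4b +330.882ms=3/4b
10) 1985.294ms=9/2b +330.882ms=3/4b
11) 2316.176ms=21/4b +330.882ms=3/4b
12) 2647.059ms=6b +661.765ms=3/2b
13) 3308.824ms=15/2b +165.441ms=3/8b
14) 3474.265ms=63/8b +165.441ms=3/8b
15) 3639.706ms=33/4b +330.882ms=3/4b
Σ=9b of 9 (136bpm 3/4) — PASS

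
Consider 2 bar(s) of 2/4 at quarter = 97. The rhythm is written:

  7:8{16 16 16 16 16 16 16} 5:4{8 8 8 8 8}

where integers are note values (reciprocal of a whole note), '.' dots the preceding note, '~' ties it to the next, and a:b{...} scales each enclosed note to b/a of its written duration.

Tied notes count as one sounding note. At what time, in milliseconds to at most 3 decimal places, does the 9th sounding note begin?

1. 0.0ms @ 0 + 176.73ms (2/7)
2. 176.73ms @ 2/7 + 176.73ms (2/7)
3. 353.461ms @ 4/7 + 176.73ms (2/7)
4. 530.191ms @ 6/7 + 176.73ms (2/7)
5. 706.922ms @ 8/7 + 176.73ms (2/7)
6. 883.652ms @ 10/7 + 176.73ms (2/7)
7. 1060.383ms @ 12/7 + 176.73ms (2/7)
8. 1237.113ms @ 2 + 247.423ms (2/5)
9. 1484.536ms @ 12/5 + 247.423ms (2/5)
10. 1731.959ms @ 14/5 + 247.423ms (2/5)
11. 1979.381ms @ 16/5 + 247.423ms (2/5)
12. 2226.804ms @ 18/5 + 247.423ms (2/5)

note 9 onset = 12/5b = 1484.536ms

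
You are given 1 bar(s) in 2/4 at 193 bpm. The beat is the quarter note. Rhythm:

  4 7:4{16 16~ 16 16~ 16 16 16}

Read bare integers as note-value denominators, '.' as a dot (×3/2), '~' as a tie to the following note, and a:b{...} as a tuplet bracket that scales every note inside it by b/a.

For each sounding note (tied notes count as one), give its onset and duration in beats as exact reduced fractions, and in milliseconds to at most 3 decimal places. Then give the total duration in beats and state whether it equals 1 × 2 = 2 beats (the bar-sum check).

1) 0.0ms=0b +310.881ms=1b
2) 310.881ms=1b +44.412ms=1/7b
3) 355.292ms=8/7b +88.823ms=2/7b
4) 444.115ms=10/7b +88.823ms=2/7b
5) 532.939ms=12/7b +44.412ms=1/7b
6) 577.35ms=13/7b +44.412ms=1/7b
Σ=2b of 2 (193bpm 2/4) — PASS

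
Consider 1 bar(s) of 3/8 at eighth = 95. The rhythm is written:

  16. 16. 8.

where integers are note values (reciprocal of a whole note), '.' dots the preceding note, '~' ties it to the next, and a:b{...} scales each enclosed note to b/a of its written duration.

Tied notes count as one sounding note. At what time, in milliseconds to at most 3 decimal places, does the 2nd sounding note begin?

1. 0.0ms @ 0 + 473.684ms (3/4)
2. 473.684ms @ 3/4 + 473.684ms (3/4)
3. 947.368ms @ 3/2 + 947.368ms (3/2)

note 2 onset = 3/4b = 473.684ms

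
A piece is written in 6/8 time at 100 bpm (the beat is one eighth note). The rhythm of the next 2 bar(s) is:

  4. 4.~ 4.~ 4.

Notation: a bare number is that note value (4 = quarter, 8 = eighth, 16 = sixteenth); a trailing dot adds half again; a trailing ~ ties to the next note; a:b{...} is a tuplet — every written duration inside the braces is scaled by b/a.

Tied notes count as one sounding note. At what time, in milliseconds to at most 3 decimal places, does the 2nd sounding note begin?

1. 0.0ms @ 0 + 1800.0ms (3)
2. 1800.0ms @ 3 + 5400.0ms (9)

note 2 onset = 3b = 1800.0ms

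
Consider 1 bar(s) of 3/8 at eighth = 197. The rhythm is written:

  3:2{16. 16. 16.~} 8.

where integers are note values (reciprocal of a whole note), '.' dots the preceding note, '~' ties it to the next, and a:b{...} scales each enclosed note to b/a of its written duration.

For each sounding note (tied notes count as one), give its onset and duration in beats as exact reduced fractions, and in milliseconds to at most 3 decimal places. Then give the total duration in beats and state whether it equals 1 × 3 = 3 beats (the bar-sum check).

1) 0.0ms=0b +152.284ms=1/2b
2) 152.284ms=1/2b +152.284ms=1/2b
3) 304.569ms=1b +609.137ms=2b
Σ=3b of 3 (197bpm 3/8) — PASS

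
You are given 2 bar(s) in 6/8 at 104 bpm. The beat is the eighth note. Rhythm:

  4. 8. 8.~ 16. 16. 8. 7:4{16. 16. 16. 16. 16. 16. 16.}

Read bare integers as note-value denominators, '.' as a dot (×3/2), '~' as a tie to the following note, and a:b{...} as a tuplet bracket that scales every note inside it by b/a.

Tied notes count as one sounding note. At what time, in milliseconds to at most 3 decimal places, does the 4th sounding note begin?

1. 0.0ms @ 0 + 1730.769ms (3)
2. 1730.769ms @ 3 + 865.385ms (3/2)
3. 2596.154ms @ 9/2 + 1298.077ms (9/4)
4. 3894.231ms @ 27/4 + 432.692ms (3/4)
5. 4326.923ms @ 15/2 + 865.385ms (3/2)
6. 5192.308ms @ 9 + 247.253ms (3/7)
7. 5439.56ms @ 66/7 + 247.253ms (3/7)
8. 5686.813ms @ 69/7 + 247.253ms (3/7)
9. 5934.066ms @ 72/7 + 247.253ms (3/7)
10. 6181.319ms @ 75/7 + 247.253ms (3/7)
11. 6428.571ms @ 78/7 + 247.253ms (3/7)
12. 6675.824ms @ 81/7 + 247.253ms (3/7)

note 4 onset = 27/4b = 3894.231ms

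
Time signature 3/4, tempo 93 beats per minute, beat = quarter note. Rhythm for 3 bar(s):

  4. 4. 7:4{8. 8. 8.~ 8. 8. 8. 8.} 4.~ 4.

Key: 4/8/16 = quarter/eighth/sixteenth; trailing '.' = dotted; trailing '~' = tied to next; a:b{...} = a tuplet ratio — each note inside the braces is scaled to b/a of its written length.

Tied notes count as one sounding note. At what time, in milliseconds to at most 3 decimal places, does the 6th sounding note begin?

note 6 onset = 33/7b = 3041.475ms

1. 0.0ms @ 0 + 967.742ms (3/2)
2. 967.742ms @ 3/2 + 967.742ms (3/2)
3. 1935.484ms @ 3 + 276.498ms (3/7)
4. 2211.982ms @ 24/7 + 276.498ms (3/7)
5. 2488.479ms @ 27/7 + 552.995ms (6/7)
6. 3041.475ms @ 33/7 + 276.498ms (3/7)
7. 3317.972ms @ 36/7 + 276.498ms (3/7)
8. 3594.47ms @ 39/7 + 276.498ms (3/7)
9. 3870.968ms @ 6 + 1935.484ms (3)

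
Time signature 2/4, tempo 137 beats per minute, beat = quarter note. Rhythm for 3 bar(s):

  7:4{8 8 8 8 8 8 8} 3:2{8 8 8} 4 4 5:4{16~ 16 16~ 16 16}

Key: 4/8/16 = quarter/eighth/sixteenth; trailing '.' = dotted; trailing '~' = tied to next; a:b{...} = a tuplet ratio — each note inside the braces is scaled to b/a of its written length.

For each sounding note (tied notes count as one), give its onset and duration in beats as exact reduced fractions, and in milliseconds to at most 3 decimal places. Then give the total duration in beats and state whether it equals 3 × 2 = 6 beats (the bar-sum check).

1) 0.0ms=0b +125.13ms=2/7b
2) 125.13ms=2/7b +125.13ms=2/7b
3) 250.261ms=4/7b +125.13ms=2/7b
4) 375.391ms=6/7b +125.13ms=2/7b
5) 500.521ms=8/7b +125.13ms=2/7b
6) 625.652ms=10/7b +125.13ms=2/7b
7) 750.782ms=12/7b +125.13ms=2/7b
8) 875.912ms=2b +145.985ms=1/3b
9) 1021.898ms=7/3b +145.985ms=1/3b
10) 1167.883ms=8/3b +145.985ms=1/3b
11) 1313.869ms=3b +437.956ms=1b
12) 1751.825ms=4b +437.956ms=1b
13) 2189.781ms=5b +175.182ms=2/5b
14) 2364.964ms=27/5b +175.182ms=2/5b
15) 2540.146ms=29/5b +87.591ms=1/5b
Σ=6b of 6 (137bpm 2/4) — PASS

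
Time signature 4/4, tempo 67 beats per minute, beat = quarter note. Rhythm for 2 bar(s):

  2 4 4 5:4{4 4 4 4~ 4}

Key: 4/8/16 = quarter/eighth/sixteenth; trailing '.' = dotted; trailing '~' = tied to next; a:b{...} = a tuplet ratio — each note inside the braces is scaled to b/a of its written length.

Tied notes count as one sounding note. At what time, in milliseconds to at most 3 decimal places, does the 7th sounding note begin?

1. 0.0ms @ 0 + 1791.045ms (2)
2. 1791.045ms @ 2 + 895.522ms (1)
3. 2686.567ms @ 3 + 895.522ms (1)
4. 3582.09ms @ 4 + 716.418ms (4/5)
5. 4298.507ms @ 24/5 + 716.418ms (4/5)
6. 5014.925ms @ 28/5 + 716.418ms (4/5)
7. 5731.343ms @ 32/5 + 1432.836ms (8/5)

note 7 onset = 32/5b = 5731.343ms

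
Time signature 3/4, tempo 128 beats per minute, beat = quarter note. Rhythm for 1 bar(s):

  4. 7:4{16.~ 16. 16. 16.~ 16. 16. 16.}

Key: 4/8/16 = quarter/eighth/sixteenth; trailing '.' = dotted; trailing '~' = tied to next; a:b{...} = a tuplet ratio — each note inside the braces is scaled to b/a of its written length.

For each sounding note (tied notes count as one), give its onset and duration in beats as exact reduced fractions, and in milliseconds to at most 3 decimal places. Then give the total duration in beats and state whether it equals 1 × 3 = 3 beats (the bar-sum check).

1) 0.0ms=0b +703.125ms=3/2b
2) 703.125ms=3/2b +200.893ms=3/7b
3) 904.018ms=27/14b +100.446ms=3/14b
4) 1004.464ms=15/7b +200.893ms=3/7b
5) 1205.357ms=18/7b +100.446ms=3/14b
6) 1305.804ms=39/14b +100.446ms=3/14b
Σ=3b of 3 (128bpm 3/4) — PASS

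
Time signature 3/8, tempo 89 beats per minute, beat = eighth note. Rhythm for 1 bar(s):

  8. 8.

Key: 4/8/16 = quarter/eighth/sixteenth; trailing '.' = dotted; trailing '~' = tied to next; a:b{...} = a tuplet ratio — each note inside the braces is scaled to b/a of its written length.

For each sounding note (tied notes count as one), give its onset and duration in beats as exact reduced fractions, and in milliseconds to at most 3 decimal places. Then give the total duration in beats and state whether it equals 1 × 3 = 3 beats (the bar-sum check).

1) 0.0ms=0b +1011.236ms=3/2b
2) 1011.236ms=3/2b +1011.236ms=3/2b
Σ=3b of 3 (89bpm 3/8) — PASS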